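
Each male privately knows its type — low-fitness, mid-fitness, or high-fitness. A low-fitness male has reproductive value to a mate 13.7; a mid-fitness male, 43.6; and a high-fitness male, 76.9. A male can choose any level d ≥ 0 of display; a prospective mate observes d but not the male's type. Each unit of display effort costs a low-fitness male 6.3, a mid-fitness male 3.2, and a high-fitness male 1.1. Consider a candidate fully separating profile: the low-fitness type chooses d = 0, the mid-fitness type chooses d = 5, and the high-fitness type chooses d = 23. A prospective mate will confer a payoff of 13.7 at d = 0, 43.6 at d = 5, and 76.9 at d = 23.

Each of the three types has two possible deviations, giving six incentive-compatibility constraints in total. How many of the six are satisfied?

Mid-fitness (own payoff 43.6 − 3.2×5 = 27.6): to d=0 gives 13.7 → no gain ✓; to d=23 gives 76.9 − 3.2×23 = 3.3 → no gain ✓.
Low-fitness (own payoff 13.7): to d=5 gives 43.6 − 6.3×5 = 12.1 → no gain ✓; to d=23 gives 76.9 − 6.3×23 = -68 → no gain ✓.
High-fitness (own payoff 76.9 − 1.1×23 = 51.6): to d=0 gives 13.7 → no gain ✓; to d=5 gives 43.6 − 1.1×5 = 38.1 → no gain ✓.
6 of the 6 constraints hold; this profile is a separating equilibrium.

6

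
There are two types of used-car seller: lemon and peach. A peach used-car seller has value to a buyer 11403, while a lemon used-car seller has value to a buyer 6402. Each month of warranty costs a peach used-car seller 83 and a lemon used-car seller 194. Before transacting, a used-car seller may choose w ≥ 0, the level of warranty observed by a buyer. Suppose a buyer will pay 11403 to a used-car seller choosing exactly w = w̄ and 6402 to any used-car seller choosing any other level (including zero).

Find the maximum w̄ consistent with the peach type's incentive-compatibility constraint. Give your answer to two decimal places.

Choosing w̄ yields the peach type 11403 − 83·w̄; choosing zero yields 6402.
The peach type is indifferent at 11403 − 83·w̄ = 6402, i.e. w̄ = (11403 − 6402) / 83 ≈ 60.25.
For any w̄ above 60.25 the peach type would rather pool at zero, so separation collapses.

60.25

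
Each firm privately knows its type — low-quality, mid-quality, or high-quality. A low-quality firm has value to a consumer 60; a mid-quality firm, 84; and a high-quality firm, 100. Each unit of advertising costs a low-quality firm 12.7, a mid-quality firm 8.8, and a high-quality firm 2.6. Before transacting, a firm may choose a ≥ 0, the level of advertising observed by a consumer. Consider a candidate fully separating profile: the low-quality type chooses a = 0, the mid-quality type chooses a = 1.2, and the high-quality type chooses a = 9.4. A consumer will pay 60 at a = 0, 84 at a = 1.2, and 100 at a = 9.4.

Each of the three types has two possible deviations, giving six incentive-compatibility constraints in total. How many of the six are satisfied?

4

Low-quality (own payoff 60): to a=1.2 gives 84 − 12.7×1.2 = 68.76 → profitable ✗; to a=9.4 gives 100 − 12.7×9.4 = -19.38 → no gain ✓.
High-quality (own payoff 100 − 2.6×9.4 = 75.56): to a=0 gives 60 → no gain ✓; to a=1.2 gives 84 − 2.6×1.2 = 80.88 → profitable ✗.
Mid-quality (own payoff 84 − 8.8×1.2 = 73.44): to a=0 gives 60 → no gain ✓; to a=9.4 gives 100 − 8.8×9.4 = 17.28 → no gain ✓.
4 of the 6 constraints hold; not an equilibrium.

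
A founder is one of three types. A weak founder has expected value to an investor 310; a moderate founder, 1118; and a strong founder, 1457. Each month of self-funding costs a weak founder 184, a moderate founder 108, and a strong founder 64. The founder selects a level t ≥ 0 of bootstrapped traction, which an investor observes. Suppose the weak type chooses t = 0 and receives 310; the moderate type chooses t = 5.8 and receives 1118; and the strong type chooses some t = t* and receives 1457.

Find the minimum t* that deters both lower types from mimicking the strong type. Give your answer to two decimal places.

8.94

Weak type (on-path payoff 310) won't mimic when 310 ≥ 1457 − 184·t*, i.e. t* ≥ 6.23.
Moderate type (on-path payoff 1118 − 108×5.8 = 491.6) won't mimic when 491.6 ≥ 1457 − 108·t*, i.e. t* ≥ 8.94.
Both must hold, so t* = max(6.23, 8.94) = 8.94. The moderate type's constraint binds.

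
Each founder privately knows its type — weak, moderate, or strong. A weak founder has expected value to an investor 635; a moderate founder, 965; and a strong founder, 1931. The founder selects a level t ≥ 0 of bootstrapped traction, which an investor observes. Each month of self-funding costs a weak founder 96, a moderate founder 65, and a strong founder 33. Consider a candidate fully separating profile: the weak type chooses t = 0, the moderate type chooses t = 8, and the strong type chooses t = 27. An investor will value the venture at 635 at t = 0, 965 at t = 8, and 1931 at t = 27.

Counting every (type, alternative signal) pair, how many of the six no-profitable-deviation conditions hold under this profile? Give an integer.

5

Strong (own payoff 1931 − 33×27 = 1040): to t=0 gives 635 → no gain ✓; to t=8 gives 965 − 33×8 = 701 → no gain ✓.
Weak (own payoff 635): to t=8 gives 965 − 96×8 = 197 → no gain ✓; to t=27 gives 1931 − 96×27 = -661 → no gain ✓.
Moderate (own payoff 965 − 65×8 = 445): to t=0 gives 635 → profitable ✗; to t=27 gives 1931 − 65×27 = 176 → no gain ✓.
5 of the 6 constraints hold; not an equilibrium.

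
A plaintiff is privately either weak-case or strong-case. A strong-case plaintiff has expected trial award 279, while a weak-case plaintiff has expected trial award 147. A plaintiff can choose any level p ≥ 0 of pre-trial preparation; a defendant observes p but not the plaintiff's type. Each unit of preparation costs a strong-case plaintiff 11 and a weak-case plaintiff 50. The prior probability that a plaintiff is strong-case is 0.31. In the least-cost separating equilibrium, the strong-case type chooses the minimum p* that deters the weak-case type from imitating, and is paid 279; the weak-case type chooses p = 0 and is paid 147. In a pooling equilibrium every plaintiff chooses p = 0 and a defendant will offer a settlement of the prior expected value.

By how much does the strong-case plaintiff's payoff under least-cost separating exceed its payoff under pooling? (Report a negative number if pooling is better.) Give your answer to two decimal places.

62.04

Least-cost separating signal: p* solves 147 = 279 − 50·p*, so p* = (279 − 147)/50 = 2.64.
Strong-case type's separating payoff: 279 − 11 × p* = 279 − 11 × (279 − 147)/50 = 279 − 1452/50 = 249.96.
Pooling payoff: 0.31 × 279 + 0.69 × 147 = 187.92.
Difference: 249.96 − 187.92 = 62.04.
The strong-case type prefers to separate.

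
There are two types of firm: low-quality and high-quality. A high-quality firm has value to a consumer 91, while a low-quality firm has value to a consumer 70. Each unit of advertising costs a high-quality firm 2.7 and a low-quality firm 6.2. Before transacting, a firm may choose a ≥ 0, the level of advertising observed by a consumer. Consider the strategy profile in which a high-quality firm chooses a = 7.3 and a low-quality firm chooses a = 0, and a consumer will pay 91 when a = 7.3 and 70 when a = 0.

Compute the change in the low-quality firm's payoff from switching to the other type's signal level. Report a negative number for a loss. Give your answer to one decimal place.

Playing a = 0 the low-quality firm receives 70.
Deviating to a = 7.3 brings payment 91 at cost 6.2 × 7.3 = 45.26, netting 45.74.
Gain from deviating: 45.74 − 70 = -24.26, i.e. -24.3 to one decimal place.
The gain is negative, so the low-quality type's incentive-compatibility constraint is satisfied.

-24.3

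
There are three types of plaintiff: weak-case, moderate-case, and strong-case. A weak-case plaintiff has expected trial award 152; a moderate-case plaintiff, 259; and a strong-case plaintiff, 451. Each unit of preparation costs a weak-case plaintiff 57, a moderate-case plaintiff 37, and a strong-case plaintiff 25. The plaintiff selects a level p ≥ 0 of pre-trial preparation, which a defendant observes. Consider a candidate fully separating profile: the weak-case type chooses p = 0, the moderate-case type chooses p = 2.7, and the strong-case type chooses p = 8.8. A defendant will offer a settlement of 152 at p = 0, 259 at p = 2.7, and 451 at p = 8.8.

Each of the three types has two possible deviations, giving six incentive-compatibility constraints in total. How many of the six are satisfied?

Strong-case (own payoff 451 − 25×8.8 = 231): to p=0 gives 152 → no gain ✓; to p=2.7 gives 259 − 25×2.7 = 191.5 → no gain ✓.
Weak-case (own payoff 152): to p=2.7 gives 259 − 57×2.7 = 105.1 → no gain ✓; to p=8.8 gives 451 − 57×8.8 = -50.6 → no gain ✓.
Moderate-case (own payoff 259 − 37×2.7 = 159.1): to p=0 gives 152 → no gain ✓; to p=8.8 gives 451 − 37×8.8 = 125.4 → no gain ✓.
6 of the 6 constraints hold; this profile is a separating equilibrium.

6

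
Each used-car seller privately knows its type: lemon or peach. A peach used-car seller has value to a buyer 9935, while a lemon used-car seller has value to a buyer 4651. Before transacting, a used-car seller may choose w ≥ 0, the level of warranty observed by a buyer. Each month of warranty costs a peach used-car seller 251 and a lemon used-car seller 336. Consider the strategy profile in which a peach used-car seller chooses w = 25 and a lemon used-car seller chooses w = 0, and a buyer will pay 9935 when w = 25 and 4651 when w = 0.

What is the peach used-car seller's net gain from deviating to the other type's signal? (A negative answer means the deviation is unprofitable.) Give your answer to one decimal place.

991.0

Playing w = 25 the peach used-car seller receives 9935 − 251 × 25 = 3660.
Deviating to w = 0 yields 4651 instead.
Gain from deviating: 4651 − 3660 = 991.0.
The gain is positive, so the peach type's incentive-compatibility constraint is violated — this profile is not a separating equilibrium.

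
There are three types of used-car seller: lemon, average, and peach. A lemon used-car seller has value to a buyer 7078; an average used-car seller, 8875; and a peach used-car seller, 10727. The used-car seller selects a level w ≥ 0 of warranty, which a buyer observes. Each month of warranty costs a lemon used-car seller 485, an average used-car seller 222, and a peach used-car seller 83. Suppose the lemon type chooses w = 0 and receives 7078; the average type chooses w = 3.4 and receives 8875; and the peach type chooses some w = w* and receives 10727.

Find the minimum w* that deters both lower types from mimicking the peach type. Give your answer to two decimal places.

11.74

Lemon type (on-path payoff 7078) won't mimic when 7078 ≥ 10727 − 485·w*, i.e. w* ≥ 7.52.
Average type (on-path payoff 8875 − 222×3.4 = 8120.2) won't mimic when 8120.2 ≥ 10727 − 222·w*, i.e. w* ≥ 11.74.
Both must hold, so w* = max(7.52, 11.74) = 11.74. The average type's constraint binds.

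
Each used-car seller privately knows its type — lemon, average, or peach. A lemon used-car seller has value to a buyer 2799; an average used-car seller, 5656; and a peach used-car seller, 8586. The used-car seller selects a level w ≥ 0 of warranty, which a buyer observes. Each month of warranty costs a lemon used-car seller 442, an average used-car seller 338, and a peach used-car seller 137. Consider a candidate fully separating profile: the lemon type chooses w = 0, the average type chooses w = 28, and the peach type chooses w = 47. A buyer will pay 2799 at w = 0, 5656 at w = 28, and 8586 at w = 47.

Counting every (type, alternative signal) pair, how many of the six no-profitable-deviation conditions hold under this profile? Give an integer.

Lemon (own payoff 2799): to w=28 gives 5656 − 442×28 = -6720 → no gain ✓; to w=47 gives 8586 − 442×47 = -12188 → no gain ✓.
Peach (own payoff 8586 − 137×47 = 2147): to w=0 gives 2799 → profitable ✗; to w=28 gives 5656 − 137×28 = 1820 → no gain ✓.
Average (own payoff 5656 − 338×28 = -3808): to w=0 gives 2799 → profitable ✗; to w=47 gives 8586 − 338×47 = -7300 → no gain ✓.
4 of the 6 constraints hold; not an equilibrium.

4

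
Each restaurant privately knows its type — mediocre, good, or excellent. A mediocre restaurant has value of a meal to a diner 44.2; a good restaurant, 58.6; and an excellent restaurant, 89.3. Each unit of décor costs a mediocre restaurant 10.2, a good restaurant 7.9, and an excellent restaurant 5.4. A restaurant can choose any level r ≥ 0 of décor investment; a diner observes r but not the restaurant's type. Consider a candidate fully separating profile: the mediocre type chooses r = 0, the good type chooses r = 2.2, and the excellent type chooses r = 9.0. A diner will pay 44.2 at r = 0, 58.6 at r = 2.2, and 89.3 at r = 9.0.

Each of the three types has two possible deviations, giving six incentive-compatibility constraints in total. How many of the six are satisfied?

Excellent (own payoff 89.3 − 5.4×9.0 = 40.7): to r=0 gives 44.2 → profitable ✗; to r=2.2 gives 58.6 − 5.4×2.2 = 46.72 → profitable ✗.
Mediocre (own payoff 44.2): to r=2.2 gives 58.6 − 10.2×2.2 = 36.16 → no gain ✓; to r=9.0 gives 89.3 − 10.2×9.0 = -2.5 → no gain ✓.
Good (own payoff 58.6 − 7.9×2.2 = 41.22): to r=0 gives 44.2 → profitable ✗; to r=9.0 gives 89.3 − 7.9×9.0 = 18.2 → no gain ✓.
3 of the 6 constraints hold; not an equilibrium.

3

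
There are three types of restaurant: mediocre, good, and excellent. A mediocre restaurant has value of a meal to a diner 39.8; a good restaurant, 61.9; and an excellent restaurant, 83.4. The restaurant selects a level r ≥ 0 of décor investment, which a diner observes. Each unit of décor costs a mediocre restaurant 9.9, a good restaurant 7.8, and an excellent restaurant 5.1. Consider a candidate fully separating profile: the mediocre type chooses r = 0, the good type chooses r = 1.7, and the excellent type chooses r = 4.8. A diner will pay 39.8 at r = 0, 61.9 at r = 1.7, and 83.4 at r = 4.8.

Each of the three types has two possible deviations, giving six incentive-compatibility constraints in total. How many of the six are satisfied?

5

Good (own payoff 61.9 − 7.8×1.7 = 48.64): to r=0 gives 39.8 → no gain ✓; to r=4.8 gives 83.4 − 7.8×4.8 = 45.96 → no gain ✓.
Excellent (own payoff 83.4 − 5.1×4.8 = 58.92): to r=0 gives 39.8 → no gain ✓; to r=1.7 gives 61.9 − 5.1×1.7 = 53.23 → no gain ✓.
Mediocre (own payoff 39.8): to r=1.7 gives 61.9 − 9.9×1.7 = 45.07 → profitable ✗; to r=4.8 gives 83.4 − 9.9×4.8 = 35.88 → no gain ✓.
5 of the 6 constraints hold; not an equilibrium.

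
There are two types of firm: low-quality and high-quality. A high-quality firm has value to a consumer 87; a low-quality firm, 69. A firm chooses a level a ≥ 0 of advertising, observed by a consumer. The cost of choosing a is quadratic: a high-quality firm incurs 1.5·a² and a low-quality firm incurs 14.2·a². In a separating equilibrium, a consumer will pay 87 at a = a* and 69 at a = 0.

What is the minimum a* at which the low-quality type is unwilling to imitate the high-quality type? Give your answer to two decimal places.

1.13

The low-quality type at a = 0 receives 69; imitating at a* yields 87 − 14.2·a*².
Indifference: 69 = 87 − 14.2·a*², so a*² = (87 − 69) / 14.2 ≈ 1.2676.
a* = √1.2676 ≈ 1.13.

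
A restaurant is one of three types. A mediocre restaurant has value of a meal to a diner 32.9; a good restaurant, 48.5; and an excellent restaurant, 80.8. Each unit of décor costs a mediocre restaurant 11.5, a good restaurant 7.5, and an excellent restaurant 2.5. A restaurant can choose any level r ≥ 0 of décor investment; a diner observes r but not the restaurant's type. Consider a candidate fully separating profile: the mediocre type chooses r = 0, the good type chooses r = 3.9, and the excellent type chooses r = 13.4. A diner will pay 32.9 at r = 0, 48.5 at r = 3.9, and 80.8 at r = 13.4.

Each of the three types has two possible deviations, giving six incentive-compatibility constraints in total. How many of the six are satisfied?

Mediocre (own payoff 32.9): to r=3.9 gives 48.5 − 11.5×3.9 = 3.65 → no gain ✓; to r=13.4 gives 80.8 − 11.5×13.4 = -73.3 → no gain ✓.
Excellent (own payoff 80.8 − 2.5×13.4 = 47.3): to r=0 gives 32.9 → no gain ✓; to r=3.9 gives 48.5 − 2.5×3.9 = 38.75 → no gain ✓.
Good (own payoff 48.5 − 7.5×3.9 = 19.25): to r=0 gives 32.9 → profitable ✗; to r=13.4 gives 80.8 − 7.5×13.4 = -19.7 → no gain ✓.
5 of the 6 constraints hold; not an equilibrium.

5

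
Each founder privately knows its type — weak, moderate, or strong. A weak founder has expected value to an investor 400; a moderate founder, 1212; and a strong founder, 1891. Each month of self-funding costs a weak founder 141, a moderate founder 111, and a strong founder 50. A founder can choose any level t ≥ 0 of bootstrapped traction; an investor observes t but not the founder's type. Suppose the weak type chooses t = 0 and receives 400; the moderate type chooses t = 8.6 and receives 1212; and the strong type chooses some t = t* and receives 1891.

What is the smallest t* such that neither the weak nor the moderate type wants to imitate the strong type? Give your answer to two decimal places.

Weak type (on-path payoff 400) won't mimic when 400 ≥ 1891 − 141·t*, i.e. t* ≥ 10.57.
Moderate type (on-path payoff 1212 − 111×8.6 = 257.4) won't mimic when 257.4 ≥ 1891 − 111·t*, i.e. t* ≥ 14.72.
Both must hold, so t* = max(10.57, 14.72) = 14.72. The moderate type's constraint binds.

14.72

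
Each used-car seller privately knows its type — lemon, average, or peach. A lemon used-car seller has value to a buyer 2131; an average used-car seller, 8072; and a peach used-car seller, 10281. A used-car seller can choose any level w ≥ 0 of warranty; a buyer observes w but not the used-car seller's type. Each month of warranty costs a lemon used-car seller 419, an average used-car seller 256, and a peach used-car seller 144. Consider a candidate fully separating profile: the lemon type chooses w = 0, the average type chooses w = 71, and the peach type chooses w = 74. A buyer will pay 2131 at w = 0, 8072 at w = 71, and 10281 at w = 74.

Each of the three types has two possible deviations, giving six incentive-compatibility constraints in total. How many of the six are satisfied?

3

Average (own payoff 8072 − 256×71 = -10104): to w=0 gives 2131 → profitable ✗; to w=74 gives 10281 − 256×74 = -8663 → profitable ✗.
Peach (own payoff 10281 − 144×74 = -375): to w=0 gives 2131 → profitable ✗; to w=71 gives 8072 − 144×71 = -2152 → no gain ✓.
Lemon (own payoff 2131): to w=71 gives 8072 − 419×71 = -21677 → no gain ✓; to w=74 gives 10281 − 419×74 = -20725 → no gain ✓.
3 of the 6 constraints hold; not an equilibrium.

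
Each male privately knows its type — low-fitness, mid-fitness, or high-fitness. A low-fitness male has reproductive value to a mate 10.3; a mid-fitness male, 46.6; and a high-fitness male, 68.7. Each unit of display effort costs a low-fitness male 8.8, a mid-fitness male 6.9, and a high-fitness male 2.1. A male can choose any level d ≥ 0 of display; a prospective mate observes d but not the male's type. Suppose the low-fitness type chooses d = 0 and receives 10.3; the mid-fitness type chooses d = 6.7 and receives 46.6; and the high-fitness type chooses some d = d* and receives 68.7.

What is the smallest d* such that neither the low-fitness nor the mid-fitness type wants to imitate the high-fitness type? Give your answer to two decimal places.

Mid-fitness type (on-path payoff 46.6 − 6.9×6.7 = 0.37) won't mimic when 0.37 ≥ 68.7 − 6.9·d*, i.e. d* ≥ 9.90.
Low-fitness type (on-path payoff 10.3) won't mimic when 10.3 ≥ 68.7 − 8.8·d*, i.e. d* ≥ 6.64.
Both must hold, so d* = max(6.64, 9.90) = 9.90. The mid-fitness type's constraint binds.

9.90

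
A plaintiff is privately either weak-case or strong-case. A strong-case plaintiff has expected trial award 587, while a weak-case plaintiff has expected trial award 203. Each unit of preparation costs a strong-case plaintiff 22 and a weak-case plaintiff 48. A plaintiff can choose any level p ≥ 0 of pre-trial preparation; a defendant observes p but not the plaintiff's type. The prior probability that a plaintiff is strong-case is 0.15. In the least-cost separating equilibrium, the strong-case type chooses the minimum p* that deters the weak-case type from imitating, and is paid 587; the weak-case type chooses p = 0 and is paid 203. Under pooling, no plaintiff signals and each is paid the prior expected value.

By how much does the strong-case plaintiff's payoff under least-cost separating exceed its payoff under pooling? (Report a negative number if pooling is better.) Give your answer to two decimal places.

150.40

Least-cost separating signal: p* solves 203 = 587 − 48·p*, so p* = (587 − 203)/48 = 8.
Strong-case type's separating payoff: 587 − 22 × p* = 587 − 22 × (587 − 203)/48 = 587 − 8448/48 = 411.
Pooling payoff: 0.15 × 587 + 0.85 × 203 = 260.6.
Difference: 411 − 260.6 = 150.40.
The strong-case type prefers to separate.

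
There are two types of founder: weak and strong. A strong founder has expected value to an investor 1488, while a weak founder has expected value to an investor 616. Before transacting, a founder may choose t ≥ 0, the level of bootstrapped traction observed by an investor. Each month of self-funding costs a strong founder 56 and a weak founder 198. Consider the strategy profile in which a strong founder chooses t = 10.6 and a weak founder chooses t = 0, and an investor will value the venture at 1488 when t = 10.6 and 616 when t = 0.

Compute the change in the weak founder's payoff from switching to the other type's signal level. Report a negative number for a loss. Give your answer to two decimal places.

Playing t = 0 the weak founder receives 616.
Deviating to t = 10.6 brings payment 1488 at cost 198 × 10.6 = 2098.8, netting -610.8.
Gain from deviating: -610.8 − 616 = -1226.80.
The gain is negative, so the weak type's incentive-compatibility constraint is satisfied.

-1226.80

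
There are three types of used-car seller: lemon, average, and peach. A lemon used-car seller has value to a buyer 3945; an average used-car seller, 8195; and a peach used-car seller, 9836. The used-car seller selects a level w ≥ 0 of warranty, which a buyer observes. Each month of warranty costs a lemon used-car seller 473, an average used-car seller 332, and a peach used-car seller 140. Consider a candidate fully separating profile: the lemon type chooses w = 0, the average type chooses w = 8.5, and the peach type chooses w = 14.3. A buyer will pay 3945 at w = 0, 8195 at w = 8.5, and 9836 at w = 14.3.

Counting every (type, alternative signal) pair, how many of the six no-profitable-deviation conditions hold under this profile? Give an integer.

5

Peach (own payoff 9836 − 140×14.3 = 7834): to w=0 gives 3945 → no gain ✓; to w=8.5 gives 8195 − 140×8.5 = 7005 → no gain ✓.
Lemon (own payoff 3945): to w=8.5 gives 8195 − 473×8.5 = 4174.5 → profitable ✗; to w=14.3 gives 9836 − 473×14.3 = 3072.1 → no gain ✓.
Average (own payoff 8195 − 332×8.5 = 5373): to w=0 gives 3945 → no gain ✓; to w=14.3 gives 9836 − 332×14.3 = 5088.4 → no gain ✓.
5 of the 6 constraints hold; not an equilibrium.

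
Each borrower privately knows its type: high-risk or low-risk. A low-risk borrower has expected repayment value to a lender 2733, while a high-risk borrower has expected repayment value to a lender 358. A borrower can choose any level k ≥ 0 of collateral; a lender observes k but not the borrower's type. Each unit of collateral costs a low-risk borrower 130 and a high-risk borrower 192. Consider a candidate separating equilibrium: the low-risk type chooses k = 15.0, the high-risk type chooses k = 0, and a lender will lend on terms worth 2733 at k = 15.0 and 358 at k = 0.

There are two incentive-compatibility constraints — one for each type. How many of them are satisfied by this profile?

High-risk type: stay at 0 → 358; mimic → 2733 − 192 × 15.0 = -147. IC holds (358 ≥ -147).
Low-risk type: signal → 2733 − 130 × 15.0 = 783; deviate to 0 → 358. IC holds (783 ≥ 358).
2 of 2 constraints hold, so this is a separating equilibrium.

2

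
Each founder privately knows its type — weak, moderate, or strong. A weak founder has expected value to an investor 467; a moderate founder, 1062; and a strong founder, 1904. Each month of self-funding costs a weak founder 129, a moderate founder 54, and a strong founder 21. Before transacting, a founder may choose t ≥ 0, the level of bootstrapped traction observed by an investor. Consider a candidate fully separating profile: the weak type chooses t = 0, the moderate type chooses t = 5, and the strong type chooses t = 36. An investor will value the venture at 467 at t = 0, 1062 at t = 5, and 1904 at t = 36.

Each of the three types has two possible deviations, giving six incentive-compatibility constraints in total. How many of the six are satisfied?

Strong (own payoff 1904 − 21×36 = 1148): to t=0 gives 467 → no gain ✓; to t=5 gives 1062 − 21×5 = 957 → no gain ✓.
Moderate (own payoff 1062 − 54×5 = 792): to t=0 gives 467 → no gain ✓; to t=36 gives 1904 − 54×36 = -40 → no gain ✓.
Weak (own payoff 467): to t=5 gives 1062 − 129×5 = 417 → no gain ✓; to t=36 gives 1904 − 129×36 = -2740 → no gain ✓.
6 of the 6 constraints hold; this profile is a separating equilibrium.

6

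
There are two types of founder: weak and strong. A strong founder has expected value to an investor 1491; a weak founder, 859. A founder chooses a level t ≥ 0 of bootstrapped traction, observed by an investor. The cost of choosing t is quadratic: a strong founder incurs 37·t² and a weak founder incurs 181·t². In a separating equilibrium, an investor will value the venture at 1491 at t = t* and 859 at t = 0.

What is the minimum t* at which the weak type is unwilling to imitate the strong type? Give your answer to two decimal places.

1.87

The weak type at t = 0 receives 859; imitating at t* yields 1491 − 181·t*².
Indifference: 859 = 1491 − 181·t*², so t*² = (1491 − 859) / 181 ≈ 3.4917.
t* = √3.4917 ≈ 1.87.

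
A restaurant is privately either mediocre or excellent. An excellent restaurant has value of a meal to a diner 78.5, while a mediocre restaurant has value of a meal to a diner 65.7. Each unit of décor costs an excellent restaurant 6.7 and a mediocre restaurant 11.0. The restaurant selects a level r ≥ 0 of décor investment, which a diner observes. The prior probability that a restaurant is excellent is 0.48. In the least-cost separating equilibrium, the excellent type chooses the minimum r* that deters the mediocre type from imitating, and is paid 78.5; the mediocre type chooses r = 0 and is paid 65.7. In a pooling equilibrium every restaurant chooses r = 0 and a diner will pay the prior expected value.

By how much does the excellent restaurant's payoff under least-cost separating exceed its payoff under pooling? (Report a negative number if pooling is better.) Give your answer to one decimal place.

Least-cost separating signal: r* solves 65.7 = 78.5 − 11.0·r*, so r* = (78.5 − 65.7)/11.0 ≈ 1.1636.
Excellent type's separating payoff: 78.5 − 6.7 × r* = 78.5 − 6.7 × (78.5 − 65.7)/11.0 = 78.5 − 85.76/11.0 ≈ 70.704.
Pooling payoff: 0.48 × 78.5 + 0.52 × 65.7 = 71.844.
Difference: 70.704 − 71.844 = -1.14, i.e. -1.1 to one decimal place.
The excellent type would prefer the pooling outcome.

-1.1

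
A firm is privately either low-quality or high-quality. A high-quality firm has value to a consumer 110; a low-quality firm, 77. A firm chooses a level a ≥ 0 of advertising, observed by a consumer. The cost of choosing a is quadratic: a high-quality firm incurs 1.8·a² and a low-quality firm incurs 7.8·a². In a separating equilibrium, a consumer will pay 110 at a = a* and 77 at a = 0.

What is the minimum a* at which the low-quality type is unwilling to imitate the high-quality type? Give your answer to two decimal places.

The low-quality type at a = 0 receives 77; imitating at a* yields 110 − 7.8·a*².
Indifference: 77 = 110 − 7.8·a*², so a*² = (110 − 77) / 7.8 ≈ 4.2308.
a* = √4.2308 ≈ 2.06.

2.06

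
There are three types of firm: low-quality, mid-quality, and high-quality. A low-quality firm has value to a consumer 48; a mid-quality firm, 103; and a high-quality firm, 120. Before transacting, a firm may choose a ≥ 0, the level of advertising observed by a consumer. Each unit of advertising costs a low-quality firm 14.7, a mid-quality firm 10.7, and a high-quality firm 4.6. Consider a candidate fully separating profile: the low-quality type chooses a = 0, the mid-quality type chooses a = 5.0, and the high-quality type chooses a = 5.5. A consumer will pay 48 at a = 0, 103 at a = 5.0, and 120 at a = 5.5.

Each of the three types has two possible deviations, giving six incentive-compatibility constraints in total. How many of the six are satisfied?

Mid-quality (own payoff 103 − 10.7×5.0 = 49.5): to a=0 gives 48 → no gain ✓; to a=5.5 gives 120 − 10.7×5.5 = 61.15 → profitable ✗.
High-quality (own payoff 120 − 4.6×5.5 = 94.7): to a=0 gives 48 → no gain ✓; to a=5.0 gives 103 − 4.6×5.0 = 80 → no gain ✓.
Low-quality (own payoff 48): to a=5.0 gives 103 − 14.7×5.0 = 29.5 → no gain ✓; to a=5.5 gives 120 − 14.7×5.5 = 39.15 → no gain ✓.
5 of the 6 constraints hold; not an equilibrium.

5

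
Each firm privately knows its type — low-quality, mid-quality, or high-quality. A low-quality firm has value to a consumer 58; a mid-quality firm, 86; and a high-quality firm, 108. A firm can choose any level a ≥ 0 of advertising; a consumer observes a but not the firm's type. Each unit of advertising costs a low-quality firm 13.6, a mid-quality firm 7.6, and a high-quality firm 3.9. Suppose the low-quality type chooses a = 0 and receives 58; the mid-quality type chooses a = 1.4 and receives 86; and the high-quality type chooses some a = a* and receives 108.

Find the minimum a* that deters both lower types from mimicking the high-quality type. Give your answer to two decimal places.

4.29

Low-quality type (on-path payoff 58) won't mimic when 58 ≥ 108 − 13.6·a*, i.e. a* ≥ 3.68.
Mid-quality type (on-path payoff 86 − 7.6×1.4 = 75.36) won't mimic when 75.36 ≥ 108 − 7.6·a*, i.e. a* ≥ 4.29.
Both must hold, so a* = max(3.68, 4.29) = 4.29. The mid-quality type's constraint binds.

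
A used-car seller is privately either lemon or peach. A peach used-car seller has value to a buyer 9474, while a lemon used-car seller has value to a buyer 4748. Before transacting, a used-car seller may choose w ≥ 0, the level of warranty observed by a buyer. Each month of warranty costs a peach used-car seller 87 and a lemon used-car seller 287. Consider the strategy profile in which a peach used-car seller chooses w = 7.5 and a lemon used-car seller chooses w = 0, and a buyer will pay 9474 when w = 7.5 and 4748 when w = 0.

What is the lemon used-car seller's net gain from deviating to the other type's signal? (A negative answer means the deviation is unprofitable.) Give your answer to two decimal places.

2573.50

Playing w = 0 the lemon used-car seller receives 4748.
Deviating to w = 7.5 brings payment 9474 at cost 287 × 7.5 = 2152.5, netting 7321.5.
Gain from deviating: 7321.5 − 4748 = 2573.50.
The gain is positive, so the lemon type's incentive-compatibility constraint is violated — this profile is not a separating equilibrium.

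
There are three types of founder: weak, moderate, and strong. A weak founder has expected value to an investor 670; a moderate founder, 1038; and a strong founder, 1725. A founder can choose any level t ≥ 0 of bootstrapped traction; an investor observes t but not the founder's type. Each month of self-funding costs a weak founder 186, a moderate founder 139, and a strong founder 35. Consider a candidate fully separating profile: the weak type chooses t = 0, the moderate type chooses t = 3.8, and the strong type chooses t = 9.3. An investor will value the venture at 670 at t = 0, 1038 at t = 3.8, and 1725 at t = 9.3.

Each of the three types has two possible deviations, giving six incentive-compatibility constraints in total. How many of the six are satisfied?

5

Strong (own payoff 1725 − 35×9.3 = 1399.5): to t=0 gives 670 → no gain ✓; to t=3.8 gives 1038 − 35×3.8 = 905 → no gain ✓.
Weak (own payoff 670): to t=3.8 gives 1038 − 186×3.8 = 331.2 → no gain ✓; to t=9.3 gives 1725 − 186×9.3 = -4.8 → no gain ✓.
Moderate (own payoff 1038 − 139×3.8 = 509.8): to t=0 gives 670 → profitable ✗; to t=9.3 gives 1725 − 139×9.3 = 432.3 → no gain ✓.
5 of the 6 constraints hold; not an equilibrium.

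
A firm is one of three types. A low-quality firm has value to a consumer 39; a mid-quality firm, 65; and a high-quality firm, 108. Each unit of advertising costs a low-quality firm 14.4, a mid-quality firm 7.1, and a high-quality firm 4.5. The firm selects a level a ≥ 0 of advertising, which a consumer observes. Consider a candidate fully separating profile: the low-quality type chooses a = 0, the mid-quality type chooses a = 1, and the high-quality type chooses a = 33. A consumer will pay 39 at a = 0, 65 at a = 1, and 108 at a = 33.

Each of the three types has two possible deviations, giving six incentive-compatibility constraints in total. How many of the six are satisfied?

High-quality (own payoff 108 − 4.5×33 = -40.5): to a=0 gives 39 → profitable ✗; to a=1 gives 65 − 4.5×1 = 60.5 → profitable ✗.
Low-quality (own payoff 39): to a=1 gives 65 − 14.4×1 = 50.6 → profitable ✗; to a=33 gives 108 − 14.4×33 = -367.2 → no gain ✓.
Mid-quality (own payoff 65 − 7.1×1 = 57.9): to a=0 gives 39 → no gain ✓; to a=33 gives 108 − 7.1×33 = -126.3 → no gain ✓.
3 of the 6 constraints hold; not an equilibrium.

3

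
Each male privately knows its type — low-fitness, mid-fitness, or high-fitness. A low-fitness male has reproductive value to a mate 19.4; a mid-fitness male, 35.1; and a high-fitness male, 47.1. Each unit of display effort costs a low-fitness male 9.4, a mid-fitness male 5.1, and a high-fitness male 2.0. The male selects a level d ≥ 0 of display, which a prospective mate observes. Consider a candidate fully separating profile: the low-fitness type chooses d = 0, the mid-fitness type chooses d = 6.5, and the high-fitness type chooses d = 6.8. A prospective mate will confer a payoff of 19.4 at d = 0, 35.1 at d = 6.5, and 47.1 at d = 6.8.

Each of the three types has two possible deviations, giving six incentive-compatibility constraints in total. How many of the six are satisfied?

4

Mid-fitness (own payoff 35.1 − 5.1×6.5 = 1.95): to d=0 gives 19.4 → profitable ✗; to d=6.8 gives 47.1 − 5.1×6.8 = 12.42 → profitable ✗.
High-fitness (own payoff 47.1 − 2.0×6.8 = 33.5): to d=0 gives 19.4 → no gain ✓; to d=6.5 gives 35.1 − 2.0×6.5 = 22.1 → no gain ✓.
Low-fitness (own payoff 19.4): to d=6.5 gives 35.1 − 9.4×6.5 = -26 → no gain ✓; to d=6.8 gives 47.1 − 9.4×6.8 = -16.82 → no gain ✓.
4 of the 6 constraints hold; not an equilibrium.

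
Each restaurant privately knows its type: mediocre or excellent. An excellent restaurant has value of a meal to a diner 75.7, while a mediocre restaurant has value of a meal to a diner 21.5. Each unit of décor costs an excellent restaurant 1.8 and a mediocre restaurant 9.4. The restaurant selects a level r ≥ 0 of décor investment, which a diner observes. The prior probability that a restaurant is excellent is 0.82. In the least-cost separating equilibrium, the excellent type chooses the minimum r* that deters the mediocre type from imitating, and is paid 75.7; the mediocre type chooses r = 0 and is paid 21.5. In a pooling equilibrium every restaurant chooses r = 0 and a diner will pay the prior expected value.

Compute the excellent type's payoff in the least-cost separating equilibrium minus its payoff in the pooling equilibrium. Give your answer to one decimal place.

-0.6

Least-cost separating signal: r* solves 21.5 = 75.7 − 9.4·r*, so r* = (75.7 − 21.5)/9.4 ≈ 5.7660.
Excellent type's separating payoff: 75.7 − 1.8 × r* = 75.7 − 1.8 × (75.7 − 21.5)/9.4 = 75.7 − 97.56/9.4 ≈ 65.321.
Pooling payoff: 0.82 × 75.7 + 0.18 × 21.5 = 65.944.
Difference: 65.321 − 65.944 = -0.623, i.e. -0.6 to one decimal place.
The excellent type would prefer the pooling outcome.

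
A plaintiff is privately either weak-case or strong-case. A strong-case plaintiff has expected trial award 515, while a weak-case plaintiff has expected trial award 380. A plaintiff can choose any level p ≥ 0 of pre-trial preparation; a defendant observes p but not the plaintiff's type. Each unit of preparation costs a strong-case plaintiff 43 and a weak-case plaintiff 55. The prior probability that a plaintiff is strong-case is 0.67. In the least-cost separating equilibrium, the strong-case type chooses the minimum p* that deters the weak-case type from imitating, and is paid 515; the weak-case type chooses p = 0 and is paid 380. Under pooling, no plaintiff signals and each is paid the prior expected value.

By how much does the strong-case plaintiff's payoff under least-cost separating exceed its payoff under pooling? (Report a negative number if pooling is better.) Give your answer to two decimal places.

Least-cost separating signal: p* solves 380 = 515 − 55·p*, so p* = (515 − 380)/55 ≈ 2.4545.
Strong-case type's separating payoff: 515 − 43 × p* = 515 − 43 × (515 − 380)/55 = 515 − 5805/55 ≈ 409.4545.
Pooling payoff: 0.67 × 515 + 0.33 × 380 = 470.45.
Difference: 409.4545 − 470.45 = -60.9955, i.e. -61.00 to two decimal places.
The strong-case type would prefer the pooling outcome.

-61.00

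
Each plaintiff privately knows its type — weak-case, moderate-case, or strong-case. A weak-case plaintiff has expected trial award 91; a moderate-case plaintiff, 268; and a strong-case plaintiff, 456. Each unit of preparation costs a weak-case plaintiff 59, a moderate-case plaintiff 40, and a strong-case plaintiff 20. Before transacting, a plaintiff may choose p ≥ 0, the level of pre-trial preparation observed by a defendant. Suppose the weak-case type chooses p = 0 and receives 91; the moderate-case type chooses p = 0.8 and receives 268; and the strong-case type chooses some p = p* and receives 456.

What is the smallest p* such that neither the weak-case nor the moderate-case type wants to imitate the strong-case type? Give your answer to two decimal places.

6.19

Weak-case type (on-path payoff 91) won't mimic when 91 ≥ 456 − 59·p*, i.e. p* ≥ 6.19.
Moderate-case type (on-path payoff 268 − 40×0.8 = 236) won't mimic when 236 ≥ 456 − 40·p*, i.e. p* ≥ 5.50.
Both must hold, so p* = max(6.19, 5.50) = 6.19. The weak-case type's constraint binds.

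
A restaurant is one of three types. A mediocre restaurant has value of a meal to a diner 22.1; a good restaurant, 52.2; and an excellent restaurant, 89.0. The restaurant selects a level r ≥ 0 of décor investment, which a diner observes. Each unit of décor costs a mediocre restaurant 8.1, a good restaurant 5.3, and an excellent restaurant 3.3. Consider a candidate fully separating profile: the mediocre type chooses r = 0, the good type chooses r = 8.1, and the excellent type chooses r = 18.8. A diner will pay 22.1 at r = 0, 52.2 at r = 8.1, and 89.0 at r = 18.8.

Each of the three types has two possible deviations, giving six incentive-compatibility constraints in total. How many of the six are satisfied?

Good (own payoff 52.2 − 5.3×8.1 = 9.27): to r=0 gives 22.1 → profitable ✗; to r=18.8 gives 89.0 − 5.3×18.8 = -10.64 → no gain ✓.
Excellent (own payoff 89.0 − 3.3×18.8 = 26.96): to r=0 gives 22.1 → no gain ✓; to r=8.1 gives 52.2 − 3.3×8.1 = 25.47 → no gain ✓.
Mediocre (own payoff 22.1): to r=8.1 gives 52.2 − 8.1×8.1 = -13.41 → no gain ✓; to r=18.8 gives 89.0 − 8.1×18.8 = -63.28 → no gain ✓.
5 of the 6 constraints hold; not an equilibrium.

5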